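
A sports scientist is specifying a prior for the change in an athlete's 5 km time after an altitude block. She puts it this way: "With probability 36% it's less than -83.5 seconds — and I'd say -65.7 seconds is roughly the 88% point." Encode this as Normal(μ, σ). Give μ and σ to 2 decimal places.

For Normal(μ,σ), the p-quantile is μ + z_p·σ. Here z_{0.36} = -0.3585, z_{0.88} = 1.175.
So -83.5 = μ − 0.3585σ and -65.7 = μ + 1.175σ.
Subtracting: σ = (-65.7 − -83.5)/(1.175 − (-0.3585)) = 11.61.
Then μ = -83.5 − (-0.3585)·11.61 = -79.34.

μ = -79.34, σ = 11.61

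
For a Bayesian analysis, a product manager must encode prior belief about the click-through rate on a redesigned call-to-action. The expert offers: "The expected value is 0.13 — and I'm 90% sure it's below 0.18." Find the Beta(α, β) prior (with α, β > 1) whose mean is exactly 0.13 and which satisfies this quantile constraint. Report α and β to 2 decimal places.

With mean 0.13 fixed, write α = 0.13s, β = 0.87s where s = α+β.
Need P(θ < 0.18) = 0.9 under Beta(0.13s, 0.87s). Normal approximation: (q−m)/√(m(1−m)/s) ≈ z_{0.9} = 1.28, so s ≈ 0.13·0.87·(1.28)²/(0.18−0.13)² = 74.3.
At s = 74.3: P(θ<0.18) ≈ 0.894. Adjusting to match 0.9 gives s ≈ 78.96.
So α = 0.13·78.96 ≈ 10.26, β = 0.87·78.96 ≈ 68.69.

α ≈ 10.26, β ≈ 68.69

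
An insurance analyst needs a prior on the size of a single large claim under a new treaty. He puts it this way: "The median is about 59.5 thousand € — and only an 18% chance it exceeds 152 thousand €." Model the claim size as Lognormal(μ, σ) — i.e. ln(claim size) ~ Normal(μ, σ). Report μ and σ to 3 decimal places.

μ ≈ 4.086, σ ≈ 1.025

If T ~ Lognormal(μ,σ) then ln T ~ Normal(μ,σ), so the p-quantile of ln T is μ + z_p·σ.
ln(59.5) = 4.086 and ln(152) = 5.024; z_{0.5} = 0, z_{0.82} = 0.9154.
σ = (5.024 − 4.086)/(0.9154 − (0)) = 1.025.
μ = 4.086 − (0)·1.025 = 4.086.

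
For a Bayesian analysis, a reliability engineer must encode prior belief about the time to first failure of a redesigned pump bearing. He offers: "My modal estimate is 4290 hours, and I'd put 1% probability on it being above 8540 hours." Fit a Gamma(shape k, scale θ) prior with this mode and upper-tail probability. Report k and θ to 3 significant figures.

Gamma(k,θ) with k>1 has mode (k−1)θ, so θ = 4290/(k−1).
Need P(X < 8540) = 0.99 with θ tied to k this way. Start at k = 2, θ = 4290: P(X<8540) ≈ 0.591.
Too low — raise k to concentrate. Iterating converges to k ≈ 11.4.
Then θ = 4290/(11.4−1) ≈ 414.

k ≈ 11.4, θ ≈ 414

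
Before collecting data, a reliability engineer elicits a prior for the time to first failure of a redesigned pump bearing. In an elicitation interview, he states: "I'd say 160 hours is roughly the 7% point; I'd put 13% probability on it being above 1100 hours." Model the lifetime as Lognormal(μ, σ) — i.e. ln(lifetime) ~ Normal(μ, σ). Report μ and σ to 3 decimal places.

If T ~ Lognormal(μ,σ) then ln T ~ Normal(μ,σ), so the p-quantile of ln T is μ + z_p·σ.
ln(160) = 5.075 and ln(1100) = 7.003; z_{0.07} = -1.476, z_{0.87} = 1.126.
σ = (7.003 − 5.075)/(1.126 − (-1.476)) = 0.741.
μ = 5.075 − (-1.476)·0.741 = 6.169.

μ ≈ 6.169, σ ≈ 0.741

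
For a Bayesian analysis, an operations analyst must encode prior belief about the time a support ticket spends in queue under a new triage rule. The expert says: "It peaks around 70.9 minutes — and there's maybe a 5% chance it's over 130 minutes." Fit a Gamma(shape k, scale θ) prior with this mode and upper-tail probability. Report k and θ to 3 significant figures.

k ≈ 8.58, θ ≈ 9.36

Gamma(k,θ) with k>1 has mode (k−1)θ, so θ = 70.9/(k−1).
Need P(X < 130) = 0.95 with θ tied to k this way. Start at k = 2, θ = 70.9: P(X<130) ≈ 0.547.
Too low — raise k to concentrate. Iterating converges to k ≈ 8.58.
Then θ = 70.9/(8.58−1) ≈ 9.36.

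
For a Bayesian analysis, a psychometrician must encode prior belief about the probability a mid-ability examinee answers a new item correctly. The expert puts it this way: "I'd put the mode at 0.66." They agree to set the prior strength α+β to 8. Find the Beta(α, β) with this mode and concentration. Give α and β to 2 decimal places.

α = 4.96, β = 3.04

For α,β > 1 the Beta mode is (α−1)/(α+β−2). With α+β = 8, the mode is (α−1)/6.
Set (α−1)/6 = 0.66 → α = 1 + 0.66·6 = 4.96.
β = 8 − α = 3.04.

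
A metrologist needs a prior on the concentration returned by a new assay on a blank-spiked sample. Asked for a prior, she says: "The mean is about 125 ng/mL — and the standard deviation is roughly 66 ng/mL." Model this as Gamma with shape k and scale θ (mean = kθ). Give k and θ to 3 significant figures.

For Gamma(k, scale θ): mean = kθ, variance = kθ², so CV = 1/√k.
CV = SD/mean = 66/125 = 0.528, hence k = 1/CV² = 3.59.
Then θ = mean/k = 125/3.59 = 34.8.

k ≈ 3.59, θ ≈ 34.8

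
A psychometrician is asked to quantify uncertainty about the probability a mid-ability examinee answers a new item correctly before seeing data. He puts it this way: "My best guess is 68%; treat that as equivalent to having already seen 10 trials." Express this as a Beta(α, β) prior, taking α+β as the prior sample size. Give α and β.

α = 6.8, β = 3.2

Under the effective-sample-size interpretation, Beta(α, β) has prior mean α/(α+β) and prior sample size α+β.
So α+β = 10 and α/(α+β) = 0.68, giving α = 0.68·10 = 6.8 and β = 10 − 6.8 = 3.2.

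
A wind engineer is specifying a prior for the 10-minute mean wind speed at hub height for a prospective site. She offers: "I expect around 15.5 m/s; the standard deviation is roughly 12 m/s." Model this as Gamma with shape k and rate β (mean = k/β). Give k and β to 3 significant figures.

k ≈ 1.67, β ≈ 0.108

For Gamma(k, rate β): mean = k/β, variance = k/β², so CV = 1/√k.
CV = SD/mean = 12/15.5 = 0.7742, hence k = 1/CV² = 1.67.
Then β = k/mean = 1.67/15.5 = 0.108.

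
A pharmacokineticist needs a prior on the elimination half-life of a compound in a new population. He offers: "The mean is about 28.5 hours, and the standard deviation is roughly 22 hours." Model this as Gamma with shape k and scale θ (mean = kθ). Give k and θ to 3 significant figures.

k ≈ 1.68, θ ≈ 17

For Gamma(k, scale θ): mean = kθ, variance = kθ², so CV = 1/√k.
CV = SD/mean = 22/28.5 = 0.7719, hence k = 1/CV² = 1.68.
Then θ = mean/k = 28.5/1.68 = 17.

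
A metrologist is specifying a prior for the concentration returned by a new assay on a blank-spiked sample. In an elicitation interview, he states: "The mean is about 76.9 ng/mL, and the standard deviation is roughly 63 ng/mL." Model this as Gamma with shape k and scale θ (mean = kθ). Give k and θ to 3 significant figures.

For Gamma(k, scale θ): mean = kθ, variance = kθ², so CV = 1/√k.
CV = SD/mean = 63/76.9 = 0.8192, hence k = 1/CV² = 1.49.
Then θ = mean/k = 76.9/1.49 = 51.6.

k ≈ 1.49, θ ≈ 51.6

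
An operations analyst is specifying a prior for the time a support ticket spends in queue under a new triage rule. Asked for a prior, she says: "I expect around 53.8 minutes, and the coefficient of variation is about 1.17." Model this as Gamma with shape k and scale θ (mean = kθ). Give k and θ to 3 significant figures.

For Gamma(k, scale θ): mean = kθ, variance = kθ², so CV = 1/√k.
CV = 1.17, hence k = 1/CV² = 0.731.
Then θ = mean/k = 53.8/0.731 = 73.6.

k ≈ 0.731, θ ≈ 73.6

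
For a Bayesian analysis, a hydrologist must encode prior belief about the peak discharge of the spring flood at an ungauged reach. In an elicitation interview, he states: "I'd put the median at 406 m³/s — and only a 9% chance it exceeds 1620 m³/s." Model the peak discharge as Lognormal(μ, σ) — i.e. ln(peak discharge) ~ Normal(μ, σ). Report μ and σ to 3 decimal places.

If T ~ Lognormal(μ,σ) then ln T ~ Normal(μ,σ), so the p-quantile of ln T is μ + z_p·σ.
ln(406) = 6.006 and ln(1620) = 7.39; z_{0.5} = 0, z_{0.91} = 1.341.
σ = (7.39 − 6.006)/(1.341 − (0)) = 1.032.
μ = 6.006 − (0)·1.032 = 6.006.

μ ≈ 6.006, σ ≈ 1.032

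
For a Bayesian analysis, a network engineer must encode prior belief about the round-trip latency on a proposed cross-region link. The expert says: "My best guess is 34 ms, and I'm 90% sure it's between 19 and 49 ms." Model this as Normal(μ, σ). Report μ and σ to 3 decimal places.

A symmetric 90% interval runs μ ± z·σ with z = 1.645.
Half-width = 15, so σ = 15/1.645 = 9.119.
μ is the stated best guess, 34.000.

μ = 34.000, σ = 9.119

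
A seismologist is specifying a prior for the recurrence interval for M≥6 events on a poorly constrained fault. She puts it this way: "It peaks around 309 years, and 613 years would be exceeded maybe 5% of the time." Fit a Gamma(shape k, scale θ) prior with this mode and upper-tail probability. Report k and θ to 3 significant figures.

Gamma(k,θ) with k>1 has mode (k−1)θ, so θ = 309/(k−1).
Need P(X < 613) = 0.95 with θ tied to k this way. Start at k = 2, θ = 309: P(X<613) ≈ 0.590.
Too low — raise k to concentrate. Iterating converges to k ≈ 6.91.
Then θ = 309/(6.91−1) ≈ 52.3.

k ≈ 6.91, θ ≈ 52.3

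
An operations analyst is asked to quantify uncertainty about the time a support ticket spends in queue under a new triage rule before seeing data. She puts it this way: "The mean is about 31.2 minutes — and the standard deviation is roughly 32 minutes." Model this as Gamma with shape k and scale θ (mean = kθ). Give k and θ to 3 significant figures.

For Gamma(k, scale θ): mean = kθ, variance = kθ², so CV = 1/√k.
CV = SD/mean = 32/31.2 = 1.026, hence k = 1/CV² = 0.951.
Then θ = mean/k = 31.2/0.951 = 32.8.

k ≈ 0.951, θ ≈ 32.8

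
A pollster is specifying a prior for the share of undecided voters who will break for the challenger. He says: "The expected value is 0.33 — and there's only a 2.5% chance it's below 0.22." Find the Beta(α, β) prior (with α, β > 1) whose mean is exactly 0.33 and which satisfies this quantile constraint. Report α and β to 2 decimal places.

With mean 0.33 fixed, write α = 0.33s, β = 0.67s where s = α+β.
Need P(θ < 0.22) = 0.025 under Beta(0.33s, 0.67s). Normal approximation: (q−m)/√(m(1−m)/s) ≈ z_{0.025} = -1.96, so s ≈ 0.33·0.67·(-1.96)²/(0.22−0.33)² = 70.2.
At s = 70.2: P(θ<0.22) ≈ 0.019. Adjusting to match 0.025 gives s ≈ 62.52.
So α = 0.33·62.52 ≈ 20.63, β = 0.67·62.52 ≈ 41.89.

α ≈ 20.63, β ≈ 41.89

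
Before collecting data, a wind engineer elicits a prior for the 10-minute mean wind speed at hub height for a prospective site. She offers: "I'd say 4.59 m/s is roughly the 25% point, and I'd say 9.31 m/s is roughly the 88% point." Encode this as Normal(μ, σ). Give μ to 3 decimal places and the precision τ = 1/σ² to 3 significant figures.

μ = 6.311, τ = 0.154

The p-quantile of Normal(μ,σ) is μ + z_p·σ, with z_{0.25} = -0.6745 and z_{0.88} = 1.175.
Eliminate σ: μ = (z₂·x₁ − z₁·x₂)/(z₂ − z₁) = (1.175·4.59 − (-0.6745)·9.31)/1.849 = 6.311.
Then σ = (x₂ − x₁)/(z₂ − z₁) = (9.31 − 4.59)/1.849 = 2.552.
Precision τ = 1/σ² = 1/2.552² = 0.154.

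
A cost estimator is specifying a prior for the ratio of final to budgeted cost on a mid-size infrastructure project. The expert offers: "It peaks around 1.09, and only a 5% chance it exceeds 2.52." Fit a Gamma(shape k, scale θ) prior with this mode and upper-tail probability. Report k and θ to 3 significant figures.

Gamma(k,θ) with k>1 has mode (k−1)θ, so θ = 1.09/(k−1).
Need P(X < 2.52) = 0.95 with θ tied to k this way. Start at k = 2, θ = 1.09: P(X<2.52) ≈ 0.672.
Too low — raise k to concentrate. Iterating converges to k ≈ 4.9.
Then θ = 1.09/(4.9−1) ≈ 0.28.

k ≈ 4.9, θ ≈ 0.28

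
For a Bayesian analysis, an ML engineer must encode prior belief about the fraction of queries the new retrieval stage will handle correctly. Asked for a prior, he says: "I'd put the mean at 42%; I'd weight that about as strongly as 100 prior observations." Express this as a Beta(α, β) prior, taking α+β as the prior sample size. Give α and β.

α = 42, β = 58

Under the effective-sample-size interpretation, Beta(α, β) has prior mean α/(α+β) and prior sample size α+β.
So α+β = 100 and α/(α+β) = 0.42, giving α = 0.42·100 = 42 and β = 100 − 42 = 58.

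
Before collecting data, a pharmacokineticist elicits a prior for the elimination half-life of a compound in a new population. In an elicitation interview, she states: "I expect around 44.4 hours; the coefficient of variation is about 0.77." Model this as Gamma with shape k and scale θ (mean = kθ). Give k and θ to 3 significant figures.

k ≈ 1.69, θ ≈ 26.3

For Gamma(k, scale θ): mean = kθ, variance = kθ², so CV = 1/√k.
CV = 0.77, hence k = 1/CV² = 1.69.
Then θ = mean/k = 44.4/1.69 = 26.3.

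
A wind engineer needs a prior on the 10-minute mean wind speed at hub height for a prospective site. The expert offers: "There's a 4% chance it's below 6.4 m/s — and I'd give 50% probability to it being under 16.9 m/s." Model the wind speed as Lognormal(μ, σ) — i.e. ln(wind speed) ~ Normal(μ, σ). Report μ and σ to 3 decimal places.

μ ≈ 2.827, σ ≈ 0.555

If T ~ Lognormal(μ,σ) then ln T ~ Normal(μ,σ), so the p-quantile of ln T is μ + z_p·σ.
ln(6.4) = 1.856 and ln(16.9) = 2.827; z_{0.04} = -1.751, z_{0.5} = 0.
σ = (2.827 − 1.856)/(0 − (-1.751)) = 0.555.
μ = 1.856 − (-1.751)·0.555 = 2.827.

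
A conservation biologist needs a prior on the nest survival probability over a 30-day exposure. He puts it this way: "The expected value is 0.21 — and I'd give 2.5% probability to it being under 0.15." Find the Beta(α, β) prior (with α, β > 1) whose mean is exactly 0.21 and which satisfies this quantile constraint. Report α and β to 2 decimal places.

With mean 0.21 fixed, write α = 0.21s, β = 0.79s where s = α+β.
Need P(θ < 0.15) = 0.025 under Beta(0.21s, 0.79s). Normal approximation: (q−m)/√(m(1−m)/s) ≈ z_{0.025} = -1.96, so s ≈ 0.21·0.79·(-1.96)²/(0.15−0.21)² = 177.0.
At s = 177.0: P(θ<0.15) ≈ 0.018. Adjusting to match 0.025 gives s ≈ 156.19.
So α = 0.21·156.19 ≈ 32.80, β = 0.79·156.19 ≈ 123.39.

α ≈ 32.80, β ≈ 123.39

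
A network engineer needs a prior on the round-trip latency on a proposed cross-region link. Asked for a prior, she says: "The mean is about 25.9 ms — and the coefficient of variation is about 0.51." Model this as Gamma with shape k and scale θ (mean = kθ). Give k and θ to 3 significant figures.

For Gamma(k, scale θ): mean = kθ, variance = kθ², so CV = 1/√k.
CV = 0.51, hence k = 1/CV² = 3.84.
Then θ = mean/k = 25.9/3.84 = 6.74.

k ≈ 3.84, θ ≈ 6.74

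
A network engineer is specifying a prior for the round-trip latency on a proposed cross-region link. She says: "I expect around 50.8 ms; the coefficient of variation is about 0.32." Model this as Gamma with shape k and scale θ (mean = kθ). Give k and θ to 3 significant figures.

k ≈ 9.77, θ ≈ 5.2

For Gamma(k, scale θ): mean = kθ, variance = kθ², so CV = 1/√k.
CV = 0.32, hence k = 1/CV² = 9.77.
Then θ = mean/k = 50.8/9.77 = 5.2.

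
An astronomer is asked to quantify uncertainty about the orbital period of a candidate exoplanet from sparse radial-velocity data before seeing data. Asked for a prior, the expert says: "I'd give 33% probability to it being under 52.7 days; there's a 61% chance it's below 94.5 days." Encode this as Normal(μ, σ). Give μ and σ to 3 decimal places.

The p-quantile of Normal(μ,σ) is μ + z_p·σ, with z_{0.33} = -0.4399 and z_{0.61} = 0.2793.
Eliminate σ: μ = (z₂·x₁ − z₁·x₂)/(z₂ − z₁) = (0.2793·52.7 − (-0.4399)·94.5)/0.7192 = 78.267.
Then σ = (x₂ − x₁)/(z₂ − z₁) = (94.5 − 52.7)/0.7192 = 58.118.

μ = 78.267, σ = 58.118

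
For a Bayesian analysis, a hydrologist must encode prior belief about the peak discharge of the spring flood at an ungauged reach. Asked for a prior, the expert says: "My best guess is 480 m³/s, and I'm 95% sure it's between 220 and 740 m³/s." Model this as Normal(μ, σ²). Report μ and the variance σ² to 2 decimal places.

A symmetric 95% interval runs μ ± z·σ with z = 1.96.
Half-width = 260, so σ = 260/1.96 = 132.655 and σ² = 17597.48.
μ is the stated best guess, 480.00.

μ = 480.00, σ² = 17597.48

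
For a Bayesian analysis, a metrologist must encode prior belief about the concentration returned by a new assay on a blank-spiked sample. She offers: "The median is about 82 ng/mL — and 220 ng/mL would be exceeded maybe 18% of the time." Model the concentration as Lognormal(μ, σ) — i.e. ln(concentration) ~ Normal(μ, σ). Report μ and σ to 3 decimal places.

If T ~ Lognormal(μ,σ) then ln T ~ Normal(μ,σ), so the p-quantile of ln T is μ + z_p·σ.
ln(82) = 4.407 and ln(220) = 5.394; z_{0.5} = 0, z_{0.82} = 0.9154.
σ = (5.394 − 4.407)/(0.9154 − (0)) = 1.078.
μ = 4.407 − (0)·1.078 = 4.407.

μ ≈ 4.407, σ ≈ 1.078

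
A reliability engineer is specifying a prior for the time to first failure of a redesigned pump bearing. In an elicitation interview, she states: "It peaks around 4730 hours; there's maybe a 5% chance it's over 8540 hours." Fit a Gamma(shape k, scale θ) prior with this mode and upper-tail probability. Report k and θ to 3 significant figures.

k ≈ 8.98, θ ≈ 593

Gamma(k,θ) with k>1 has mode (k−1)θ, so θ = 4730/(k−1).
Need P(X < 8540) = 0.95 with θ tied to k this way. Start at k = 2, θ = 4730: P(X<8540) ≈ 0.539.
Too low — raise k to concentrate. Iterating converges to k ≈ 8.98.
Then θ = 4730/(8.98−1) ≈ 593.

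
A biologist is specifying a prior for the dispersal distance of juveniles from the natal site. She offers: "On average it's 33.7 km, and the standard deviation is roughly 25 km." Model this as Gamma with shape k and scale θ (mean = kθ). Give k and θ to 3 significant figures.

k ≈ 1.82, θ ≈ 18.5

For Gamma(k, scale θ): mean = kθ, variance = kθ², so CV = 1/√k.
CV = SD/mean = 25/33.7 = 0.7418, hence k = 1/CV² = 1.82.
Then θ = mean/k = 33.7/1.82 = 18.5.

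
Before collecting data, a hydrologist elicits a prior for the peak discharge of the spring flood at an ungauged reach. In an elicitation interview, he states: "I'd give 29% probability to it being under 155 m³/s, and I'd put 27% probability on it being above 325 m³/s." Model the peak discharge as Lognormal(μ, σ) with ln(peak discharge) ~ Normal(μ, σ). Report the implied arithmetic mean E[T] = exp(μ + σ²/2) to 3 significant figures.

If T ~ Lognormal(μ,σ) then ln T ~ Normal(μ,σ), so the p-quantile of ln T is μ + z_p·σ.
ln(155) = 5.043 and ln(325) = 5.784; z_{0.29} = -0.5534, z_{0.73} = 0.6128.
σ = (5.784 − 5.043)/(0.6128 − (-0.5534)) = 0.635.
μ = 5.043 − (-0.5534)·0.635 = 5.395.
E[T] = exp(μ + σ²/2) = exp(5.395 + 0.2015) = 269 m³/s.

E[T] ≈ 269 m³/s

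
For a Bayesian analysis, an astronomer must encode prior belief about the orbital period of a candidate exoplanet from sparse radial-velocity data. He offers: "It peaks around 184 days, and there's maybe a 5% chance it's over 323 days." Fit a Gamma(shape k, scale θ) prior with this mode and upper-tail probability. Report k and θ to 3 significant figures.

Gamma(k,θ) with k>1 has mode (k−1)θ, so θ = 184/(k−1).
Need P(X < 323) = 0.95 with θ tied to k this way. Start at k = 2, θ = 184: P(X<323) ≈ 0.524.
Too low — raise k to concentrate. Iterating converges to k ≈ 9.81.
Then θ = 184/(9.81−1) ≈ 20.9.

k ≈ 9.81, θ ≈ 20.9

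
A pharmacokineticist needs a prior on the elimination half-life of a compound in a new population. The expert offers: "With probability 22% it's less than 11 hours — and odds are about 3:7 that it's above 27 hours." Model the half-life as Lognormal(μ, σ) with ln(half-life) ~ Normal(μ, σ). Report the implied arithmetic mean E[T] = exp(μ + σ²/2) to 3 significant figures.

E[T] ≈ 23.9 hours

If T ~ Lognormal(μ,σ) then ln T ~ Normal(μ,σ), so the p-quantile of ln T is μ + z_p·σ.
ln(11) = 2.398 and ln(27) = 3.296; z_{0.22} = -0.7722, z_{0.7} = 0.5244.
σ = (3.296 − 2.398)/(0.5244 − (-0.7722)) = 0.693.
μ = 2.398 − (-0.7722)·0.693 = 2.933.
E[T] = exp(μ + σ²/2) = exp(2.933 + 0.2398) = 23.9 hours.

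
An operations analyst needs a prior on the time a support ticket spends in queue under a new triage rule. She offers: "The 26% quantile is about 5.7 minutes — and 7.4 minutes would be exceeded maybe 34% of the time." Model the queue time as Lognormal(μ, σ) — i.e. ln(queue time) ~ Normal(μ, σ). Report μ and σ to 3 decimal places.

If T ~ Lognormal(μ,σ) then ln T ~ Normal(μ,σ), so the p-quantile of ln T is μ + z_p·σ.
ln(5.7) = 1.74 and ln(7.4) = 2.001; z_{0.26} = -0.6433, z_{0.66} = 0.4125.
σ = (2.001 − 1.74)/(0.4125 − (-0.6433)) = 0.247.
μ = 1.74 − (-0.6433)·0.247 = 1.900.

μ ≈ 1.900, σ ≈ 0.247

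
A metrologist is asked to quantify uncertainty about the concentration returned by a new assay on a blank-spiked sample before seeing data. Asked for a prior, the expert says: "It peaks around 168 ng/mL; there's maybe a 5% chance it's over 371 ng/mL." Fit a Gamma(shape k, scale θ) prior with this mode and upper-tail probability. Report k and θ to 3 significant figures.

Gamma(k,θ) with k>1 has mode (k−1)θ, so θ = 168/(k−1).
Need P(X < 371) = 0.95 with θ tied to k this way. Start at k = 2, θ = 168: P(X<371) ≈ 0.647.
Too low — raise k to concentrate. Iterating converges to k ≈ 5.38.
Then θ = 168/(5.38−1) ≈ 38.3.

k ≈ 5.38, θ ≈ 38.3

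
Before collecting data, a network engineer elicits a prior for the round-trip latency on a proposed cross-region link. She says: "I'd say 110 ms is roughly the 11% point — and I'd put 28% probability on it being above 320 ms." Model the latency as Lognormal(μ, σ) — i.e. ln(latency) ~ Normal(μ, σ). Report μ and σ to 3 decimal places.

μ ≈ 5.424, σ ≈ 0.590

If T ~ Lognormal(μ,σ) then ln T ~ Normal(μ,σ), so the p-quantile of ln T is μ + z_p·σ.
ln(110) = 4.7 and ln(320) = 5.768; z_{0.11} = -1.227, z_{0.72} = 0.5828.
σ = (5.768 − 4.7)/(0.5828 − (-1.227)) = 0.590.
μ = 4.7 − (-1.227)·0.590 = 5.424.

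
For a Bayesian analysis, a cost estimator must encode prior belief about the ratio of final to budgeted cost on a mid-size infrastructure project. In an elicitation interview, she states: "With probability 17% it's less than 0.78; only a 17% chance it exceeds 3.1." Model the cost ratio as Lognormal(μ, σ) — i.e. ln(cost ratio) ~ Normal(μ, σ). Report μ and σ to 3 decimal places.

μ ≈ 0.441, σ ≈ 0.723

If T ~ Lognormal(μ,σ) then ln T ~ Normal(μ,σ), so the p-quantile of ln T is μ + z_p·σ.
ln(0.78) = -0.2485 and ln(3.1) = 1.131; z_{0.17} = -0.9542, z_{0.83} = 0.9542.
σ = (1.131 − -0.2485)/(0.9542 − (-0.9542)) = 0.723.
μ = -0.2485 − (-0.9542)·0.723 = 0.441.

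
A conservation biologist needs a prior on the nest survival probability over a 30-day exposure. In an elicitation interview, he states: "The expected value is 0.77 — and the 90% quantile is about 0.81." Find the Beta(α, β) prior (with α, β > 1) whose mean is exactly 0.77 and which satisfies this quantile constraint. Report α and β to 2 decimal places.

With mean 0.77 fixed, write α = 0.77s, β = 0.23s where s = α+β.
Need P(θ < 0.81) = 0.9 under Beta(0.77s, 0.23s). Normal approximation: (q−m)/√(m(1−m)/s) ≈ z_{0.9} = 1.28, so s ≈ 0.77·0.23·(1.28)²/(0.81−0.77)² = 181.8.
At s = 181.8: P(θ<0.81) ≈ 0.904. Adjusting to match 0.9 gives s ≈ 175.07.
So α = 0.77·175.07 ≈ 134.80, β = 0.23·175.07 ≈ 40.27.

α ≈ 134.80, β ≈ 40.27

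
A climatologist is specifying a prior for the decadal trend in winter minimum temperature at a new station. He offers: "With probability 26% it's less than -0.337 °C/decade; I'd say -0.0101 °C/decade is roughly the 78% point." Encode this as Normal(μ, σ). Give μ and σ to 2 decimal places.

For Normal(μ,σ), the p-quantile is μ + z_p·σ. Here z_{0.26} = -0.6433, z_{0.78} = 0.7722.
So -0.337 = μ − 0.6433σ and -0.0101 = μ + 0.7722σ.
Subtracting: σ = (-0.0101 − -0.337)/(0.7722 − (-0.6433)) = 0.23.
Then μ = -0.337 − (-0.6433)·0.23 = -0.19.

μ = -0.19, σ = 0.23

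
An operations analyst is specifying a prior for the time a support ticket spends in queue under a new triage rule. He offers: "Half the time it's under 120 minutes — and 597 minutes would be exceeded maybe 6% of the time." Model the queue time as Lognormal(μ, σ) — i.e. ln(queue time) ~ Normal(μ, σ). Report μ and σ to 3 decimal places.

μ ≈ 4.787, σ ≈ 1.032

If T ~ Lognormal(μ,σ) then ln T ~ Normal(μ,σ), so the p-quantile of ln T is μ + z_p·σ.
ln(120) = 4.787 and ln(597) = 6.392; z_{0.5} = 0, z_{0.94} = 1.555.
σ = (6.392 − 4.787)/(1.555 − (0)) = 1.032.
μ = 4.787 − (0)·1.032 = 4.787.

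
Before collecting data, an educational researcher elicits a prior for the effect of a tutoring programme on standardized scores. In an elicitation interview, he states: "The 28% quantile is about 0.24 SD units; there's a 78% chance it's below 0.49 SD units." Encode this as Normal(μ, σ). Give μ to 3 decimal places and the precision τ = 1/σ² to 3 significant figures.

The p-quantile of Normal(μ,σ) is μ + z_p·σ, with z_{0.28} = -0.5828 and z_{0.78} = 0.7722.
Eliminate σ: μ = (z₂·x₁ − z₁·x₂)/(z₂ − z₁) = (0.7722·0.24 − (-0.5828)·0.49)/1.355 = 0.348.
Then σ = (x₂ − x₁)/(z₂ − z₁) = (0.49 − 0.24)/1.355 = 0.184.
Precision τ = 1/σ² = 1/0.1845² = 29.4.

μ = 0.348, τ = 29.4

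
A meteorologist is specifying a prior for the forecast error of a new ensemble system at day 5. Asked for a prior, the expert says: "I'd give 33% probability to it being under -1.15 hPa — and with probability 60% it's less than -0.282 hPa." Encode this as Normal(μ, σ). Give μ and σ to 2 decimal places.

The p-quantile of Normal(μ,σ) is μ + z_p·σ, with z_{0.33} = -0.4399 and z_{0.6} = 0.2533.
Eliminate σ: μ = (z₂·x₁ − z₁·x₂)/(z₂ − z₁) = (0.2533·-1.15 − (-0.4399)·-0.282)/0.6933 = -0.60.
Then σ = (x₂ − x₁)/(z₂ − z₁) = (-0.282 − -1.15)/0.6933 = 1.25.

μ = -0.60, σ = 1.25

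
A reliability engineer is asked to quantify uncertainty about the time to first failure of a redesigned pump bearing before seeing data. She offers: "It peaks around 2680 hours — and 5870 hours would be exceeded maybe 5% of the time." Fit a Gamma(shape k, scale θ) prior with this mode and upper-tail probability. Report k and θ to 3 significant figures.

k ≈ 5.48, θ ≈ 599

Gamma(k,θ) with k>1 has mode (k−1)θ, so θ = 2680/(k−1).
Need P(X < 5870) = 0.95 with θ tied to k this way. Start at k = 2, θ = 2680: P(X<5870) ≈ 0.643.
Too low — raise k to concentrate. Iterating converges to k ≈ 5.48.
Then θ = 2680/(5.48−1) ≈ 599.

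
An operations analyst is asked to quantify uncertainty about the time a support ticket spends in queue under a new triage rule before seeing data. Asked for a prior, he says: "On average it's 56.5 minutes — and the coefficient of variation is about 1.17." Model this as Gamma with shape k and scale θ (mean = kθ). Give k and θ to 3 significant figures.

For Gamma(k, scale θ): mean = kθ, variance = kθ², so CV = 1/√k.
CV = 1.17, hence k = 1/CV² = 0.731.
Then θ = mean/k = 56.5/0.731 = 77.3.

k ≈ 0.731, θ ≈ 77.3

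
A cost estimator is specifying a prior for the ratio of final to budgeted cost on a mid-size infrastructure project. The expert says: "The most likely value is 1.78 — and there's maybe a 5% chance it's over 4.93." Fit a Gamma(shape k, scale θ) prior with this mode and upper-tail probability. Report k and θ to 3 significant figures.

Gamma(k,θ) with k>1 has mode (k−1)θ, so θ = 1.78/(k−1).
Need P(X < 4.93) = 0.95 with θ tied to k this way. Start at k = 2, θ = 1.78: P(X<4.93) ≈ 0.764.
Too low — raise k to concentrate. Iterating converges to k ≈ 3.58.
Then θ = 1.78/(3.58−1) ≈ 0.689.

k ≈ 3.58, θ ≈ 0.689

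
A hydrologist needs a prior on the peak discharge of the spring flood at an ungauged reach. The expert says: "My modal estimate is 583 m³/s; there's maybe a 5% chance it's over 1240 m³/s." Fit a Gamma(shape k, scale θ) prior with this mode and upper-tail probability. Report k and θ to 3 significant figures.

Gamma(k,θ) with k>1 has mode (k−1)θ, so θ = 583/(k−1).
Need P(X < 1240) = 0.95 with θ tied to k this way. Start at k = 2, θ = 583: P(X<1240) ≈ 0.627.
Too low — raise k to concentrate. Iterating converges to k ≈ 5.84.
Then θ = 583/(5.84−1) ≈ 120.

k ≈ 5.84, θ ≈ 120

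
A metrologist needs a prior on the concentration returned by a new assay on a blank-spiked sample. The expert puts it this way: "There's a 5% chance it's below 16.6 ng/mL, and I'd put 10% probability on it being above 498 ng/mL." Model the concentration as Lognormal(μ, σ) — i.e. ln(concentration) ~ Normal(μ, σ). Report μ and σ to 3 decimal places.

If T ~ Lognormal(μ,σ) then ln T ~ Normal(μ,σ), so the p-quantile of ln T is μ + z_p·σ.
ln(16.6) = 2.809 and ln(498) = 6.211; z_{0.05} = -1.645, z_{0.9} = 1.282.
σ = (6.211 − 2.809)/(1.282 − (-1.645)) = 1.162.
μ = 2.809 − (-1.645)·1.162 = 4.721.

μ ≈ 4.721, σ ≈ 1.162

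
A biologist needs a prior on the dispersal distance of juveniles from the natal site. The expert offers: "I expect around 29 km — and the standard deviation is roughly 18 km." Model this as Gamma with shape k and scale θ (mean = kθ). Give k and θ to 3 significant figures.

For Gamma(k, scale θ): mean = kθ, variance = kθ², so CV = 1/√k.
CV = SD/mean = 18/29 = 0.6207, hence k = 1/CV² = 2.6.
Then θ = mean/k = 29/2.6 = 11.2.

k ≈ 2.6, θ ≈ 11.2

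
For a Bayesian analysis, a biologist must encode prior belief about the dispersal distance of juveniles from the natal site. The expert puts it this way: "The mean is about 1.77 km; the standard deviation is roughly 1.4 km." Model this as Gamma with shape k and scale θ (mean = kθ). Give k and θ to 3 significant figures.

For Gamma(k, scale θ): mean = kθ, variance = kθ², so CV = 1/√k.
CV = SD/mean = 1.4/1.77 = 0.791, hence k = 1/CV² = 1.6.
Then θ = mean/k = 1.77/1.6 = 1.11.

k ≈ 1.6, θ ≈ 1.11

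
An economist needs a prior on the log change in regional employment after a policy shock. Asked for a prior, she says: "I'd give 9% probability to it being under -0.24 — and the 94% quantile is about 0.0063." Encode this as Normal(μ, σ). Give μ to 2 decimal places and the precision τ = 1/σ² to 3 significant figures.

μ = -0.13, τ = 138

The p-quantile of Normal(μ,σ) is μ + z_p·σ, with z_{0.09} = -1.341 and z_{0.94} = 1.555.
Eliminate σ: μ = (z₂·x₁ − z₁·x₂)/(z₂ − z₁) = (1.555·-0.24 − (-1.341)·0.0063)/2.896 = -0.13.
Then σ = (x₂ − x₁)/(z₂ − z₁) = (0.0063 − -0.24)/2.896 = 0.09.
Precision τ = 1/σ² = 1/0.08506² = 138.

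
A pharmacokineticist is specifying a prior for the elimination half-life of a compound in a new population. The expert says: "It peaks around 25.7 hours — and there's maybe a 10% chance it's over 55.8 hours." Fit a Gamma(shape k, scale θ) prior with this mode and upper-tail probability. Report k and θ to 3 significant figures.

k ≈ 4.2, θ ≈ 8.04

Gamma(k,θ) with k>1 has mode (k−1)θ, so θ = 25.7/(k−1).
Need P(X < 55.8) = 0.9 with θ tied to k this way. Start at k = 2, θ = 25.7: P(X<55.8) ≈ 0.638.
Too low — raise k to concentrate. Iterating converges to k ≈ 4.2.
Then θ = 25.7/(4.2−1) ≈ 8.04.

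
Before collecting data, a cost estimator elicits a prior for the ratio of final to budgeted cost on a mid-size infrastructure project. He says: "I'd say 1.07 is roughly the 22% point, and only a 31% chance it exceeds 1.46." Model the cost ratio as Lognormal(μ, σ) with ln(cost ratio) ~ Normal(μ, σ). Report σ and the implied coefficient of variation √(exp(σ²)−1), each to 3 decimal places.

σ ≈ 0.245, CV ≈ 0.249

If T ~ Lognormal(μ,σ) then ln T ~ Normal(μ,σ), so the p-quantile of ln T is μ + z_p·σ.
ln(1.07) = 0.06766 and ln(1.46) = 0.3784; z_{0.22} = -0.7722, z_{0.69} = 0.4959.
σ = (0.3784 − 0.06766)/(0.4959 − (-0.7722)) = 0.245.
μ = 0.06766 − (-0.7722)·0.245 = 0.257.
CV = √(exp(σ²)−1) = √(exp(0.0601)−1) = 0.249.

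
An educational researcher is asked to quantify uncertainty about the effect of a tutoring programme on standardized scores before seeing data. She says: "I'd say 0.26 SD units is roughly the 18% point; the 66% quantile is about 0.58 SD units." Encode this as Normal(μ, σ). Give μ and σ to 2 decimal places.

μ = 0.48, σ = 0.24

The p-quantile of Normal(μ,σ) is μ + z_p·σ, with z_{0.18} = -0.9154 and z_{0.66} = 0.4125.
Eliminate σ: μ = (z₂·x₁ − z₁·x₂)/(z₂ − z₁) = (0.4125·0.26 − (-0.9154)·0.58)/1.328 = 0.48.
Then σ = (x₂ − x₁)/(z₂ − z₁) = (0.58 − 0.26)/1.328 = 0.24.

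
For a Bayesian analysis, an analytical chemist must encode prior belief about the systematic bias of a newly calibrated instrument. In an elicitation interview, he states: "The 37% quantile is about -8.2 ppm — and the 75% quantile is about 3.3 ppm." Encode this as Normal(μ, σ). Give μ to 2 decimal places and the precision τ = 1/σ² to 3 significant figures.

μ = -4.41, τ = 0.00766

For Normal(μ,σ), the p-quantile is μ + z_p·σ. Here z_{0.37} = -0.3319, z_{0.75} = 0.6745.
So -8.2 = μ − 0.3319σ and 3.3 = μ + 0.6745σ.
Subtracting: σ = (3.3 − -8.2)/(0.6745 − (-0.3319)) = 11.43.
Then μ = -8.2 − (-0.3319)·11.43 = -4.41.
Precision τ = 1/σ² = 1/11.43² = 0.00766.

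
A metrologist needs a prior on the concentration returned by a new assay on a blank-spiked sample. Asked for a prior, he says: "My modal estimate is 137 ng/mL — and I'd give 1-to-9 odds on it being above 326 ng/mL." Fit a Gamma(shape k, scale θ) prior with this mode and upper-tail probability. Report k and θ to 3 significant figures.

k ≈ 3.56, θ ≈ 53.6

Gamma(k,θ) with k>1 has mode (k−1)θ, so θ = 137/(k−1).
Need P(X < 326) = 0.9 with θ tied to k this way. Start at k = 2, θ = 137: P(X<326) ≈ 0.687.
Too low — raise k to concentrate. Iterating converges to k ≈ 3.56.
Then θ = 137/(3.56−1) ≈ 53.6.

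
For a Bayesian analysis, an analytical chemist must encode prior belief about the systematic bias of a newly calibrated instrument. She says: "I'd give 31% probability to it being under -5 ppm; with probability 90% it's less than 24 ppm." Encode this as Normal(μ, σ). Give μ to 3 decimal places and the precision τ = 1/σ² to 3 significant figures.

For Normal(μ,σ), the p-quantile is μ + z_p·σ. Here z_{0.31} = -0.4959, z_{0.9} = 1.282.
So -5 = μ − 0.4959σ and 24 = μ + 1.282σ.
Subtracting: σ = (24 − -5)/(1.282 − (-0.4959)) = 16.316.
Then μ = -5 − (-0.4959)·16.316 = 3.090.
Precision τ = 1/σ² = 1/16.32² = 0.00376.

μ = 3.090, τ = 0.00376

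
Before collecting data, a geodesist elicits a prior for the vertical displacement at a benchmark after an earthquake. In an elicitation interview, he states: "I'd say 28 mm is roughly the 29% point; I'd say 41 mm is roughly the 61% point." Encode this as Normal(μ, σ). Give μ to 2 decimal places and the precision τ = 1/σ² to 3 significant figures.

For Normal(μ,σ), the p-quantile is μ + z_p·σ. Here z_{0.29} = -0.5534, z_{0.61} = 0.2793.
So 28 = μ − 0.5534σ and 41 = μ + 0.2793σ.
Subtracting: σ = (41 − 28)/(0.2793 − (-0.5534)) = 15.61.
Then μ = 28 − (-0.5534)·15.61 = 36.64.
Precision τ = 1/σ² = 1/15.61² = 0.0041.

μ = 36.64, τ = 0.0041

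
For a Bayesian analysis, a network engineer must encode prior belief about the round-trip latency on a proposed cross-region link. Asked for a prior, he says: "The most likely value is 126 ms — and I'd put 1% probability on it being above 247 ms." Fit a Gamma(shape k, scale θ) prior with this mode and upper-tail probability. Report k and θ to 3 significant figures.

Gamma(k,θ) with k>1 has mode (k−1)θ, so θ = 126/(k−1).
Need P(X < 247) = 0.99 with θ tied to k this way. Start at k = 2, θ = 126: P(X<247) ≈ 0.583.
Too low — raise k to concentrate. Iterating converges to k ≈ 11.9.
Then θ = 126/(11.9−1) ≈ 11.6.

k ≈ 11.9, θ ≈ 11.6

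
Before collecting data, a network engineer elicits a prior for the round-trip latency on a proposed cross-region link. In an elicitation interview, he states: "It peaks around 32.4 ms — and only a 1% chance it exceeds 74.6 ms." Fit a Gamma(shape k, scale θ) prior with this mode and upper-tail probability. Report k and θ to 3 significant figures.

k ≈ 7.87, θ ≈ 4.72

Gamma(k,θ) with k>1 has mode (k−1)θ, so θ = 32.4/(k−1).
Need P(X < 74.6) = 0.99 with θ tied to k this way. Start at k = 2, θ = 32.4: P(X<74.6) ≈ 0.670.
Too low — raise k to concentrate. Iterating converges to k ≈ 7.87.
Then θ = 32.4/(7.87−1) ≈ 4.72.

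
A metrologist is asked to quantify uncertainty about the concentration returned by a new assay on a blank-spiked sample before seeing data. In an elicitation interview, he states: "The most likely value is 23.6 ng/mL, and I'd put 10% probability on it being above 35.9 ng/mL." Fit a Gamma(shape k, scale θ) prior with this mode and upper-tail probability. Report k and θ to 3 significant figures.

k ≈ 11.6, θ ≈ 2.23

Gamma(k,θ) with k>1 has mode (k−1)θ, so θ = 23.6/(k−1).
Need P(X < 35.9) = 0.9 with θ tied to k this way. Start at k = 2, θ = 23.6: P(X<35.9) ≈ 0.449.
Too low — raise k to concentrate. Iterating converges to k ≈ 11.6.
Then θ = 23.6/(11.6−1) ≈ 2.23.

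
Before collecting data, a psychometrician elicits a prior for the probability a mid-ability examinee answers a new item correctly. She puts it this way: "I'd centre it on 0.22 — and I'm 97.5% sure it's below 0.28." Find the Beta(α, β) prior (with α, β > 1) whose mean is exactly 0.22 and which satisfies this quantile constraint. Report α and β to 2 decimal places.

With mean 0.22 fixed, write α = 0.22s, β = 0.78s where s = α+β.
Need P(θ < 0.28) = 0.975 under Beta(0.22s, 0.78s). Normal approximation: (q−m)/√(m(1−m)/s) ≈ z_{0.975} = 1.96, so s ≈ 0.22·0.78·(1.96)²/(0.28−0.22)² = 183.1.
At s = 183.1: P(θ<0.28) ≈ 0.970. Adjusting to match 0.975 gives s ≈ 198.79.
So α = 0.22·198.79 ≈ 43.73, β = 0.78·198.79 ≈ 155.06.

α ≈ 43.73, β ≈ 155.06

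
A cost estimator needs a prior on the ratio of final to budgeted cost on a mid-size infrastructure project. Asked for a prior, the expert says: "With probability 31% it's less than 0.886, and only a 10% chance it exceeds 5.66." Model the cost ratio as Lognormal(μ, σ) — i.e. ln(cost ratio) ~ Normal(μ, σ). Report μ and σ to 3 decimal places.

μ ≈ 0.396, σ ≈ 1.043

If T ~ Lognormal(μ,σ) then ln T ~ Normal(μ,σ), so the p-quantile of ln T is μ + z_p·σ.
ln(0.886) = -0.121 and ln(5.66) = 1.733; z_{0.31} = -0.4959, z_{0.9} = 1.282.
σ = (1.733 − -0.121)/(1.282 − (-0.4959)) = 1.043.
μ = -0.121 − (-0.4959)·1.043 = 0.396.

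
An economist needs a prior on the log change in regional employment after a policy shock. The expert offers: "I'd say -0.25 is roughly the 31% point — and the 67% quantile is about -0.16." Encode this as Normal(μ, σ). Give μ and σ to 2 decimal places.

For Normal(μ,σ), the p-quantile is μ + z_p·σ. Here z_{0.31} = -0.4959, z_{0.67} = 0.4399.
So -0.25 = μ − 0.4959σ and -0.16 = μ + 0.4399σ.
Subtracting: σ = (-0.16 − -0.25)/(0.4399 − (-0.4959)) = 0.10.
Then μ = -0.25 − (-0.4959)·0.10 = -0.20.

μ = -0.20, σ = 0.10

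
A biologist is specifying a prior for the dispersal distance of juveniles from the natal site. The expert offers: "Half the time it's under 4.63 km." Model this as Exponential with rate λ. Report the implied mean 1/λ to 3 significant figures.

Exponential median = ln 2 / λ, so λ = ln 2 / 4.63 = 0.15.
Mean = 1/λ = 6.68 km.

mean ≈ 6.68 km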